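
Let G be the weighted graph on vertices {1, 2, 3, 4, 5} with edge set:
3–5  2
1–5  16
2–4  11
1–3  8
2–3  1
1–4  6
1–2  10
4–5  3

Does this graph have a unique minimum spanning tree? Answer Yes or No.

Yes

Sort edges by weight, then run Kruskal:
2–3 (1): add. Components now {1} {2,3} {4} {5}
3–5 (2): add. Components now {1} {2,3,5} {4}
4–5 (3): add. Components now {1} {2,3,4,5}
1–4 (6): add. Components now {1,2,3,4,5}
Every non-tree edge has weight strictly greater than the heaviest edge on the tree path between its endpoints, so the MST is unique.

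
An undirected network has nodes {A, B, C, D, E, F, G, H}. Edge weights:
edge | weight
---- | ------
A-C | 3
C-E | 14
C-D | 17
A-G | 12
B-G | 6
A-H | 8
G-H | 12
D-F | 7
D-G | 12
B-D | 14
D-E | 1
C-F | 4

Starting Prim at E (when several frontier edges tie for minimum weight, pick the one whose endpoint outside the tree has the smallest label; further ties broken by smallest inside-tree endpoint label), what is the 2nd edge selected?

D-F

Prim's algorithm from E:
Step 1: cheapest edge leaving the tree is D-E (1); add D.
Step 2: cheapest edge leaving the tree is D-F (7); add F.
Step 3: cheapest edge leaving the tree is C-F (4); add C.
Step 4: cheapest edge leaving the tree is A-C (3); add A.
Step 5: cheapest edge leaving the tree is A-H (8); add H.
Step 6: cheapest edge leaving the tree is A-G (12); add G.
Step 7: cheapest edge leaving the tree is B-G (6); add B.
The 2nd edge added is D-F.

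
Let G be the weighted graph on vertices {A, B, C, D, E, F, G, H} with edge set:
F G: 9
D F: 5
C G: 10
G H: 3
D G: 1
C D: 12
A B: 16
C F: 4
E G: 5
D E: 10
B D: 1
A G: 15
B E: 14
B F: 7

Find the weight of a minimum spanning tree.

34

Prim, starting at E.
Step 1: cheapest edge leaving the tree is E G (5); add G.
Step 2: cheapest edge leaving the tree is D G (1); add D.
Step 3: cheapest edge leaving the tree is B D (1); add B.
Step 4: cheapest edge leaving the tree is G H (3); add H.
Step 5: cheapest edge leaving the tree is D F (5); add F.
Step 6: cheapest edge leaving the tree is C F (4); add C.
Step 7: cheapest edge leaving the tree is A G (15); add A.
MST edges: E G, D G, B D, G H, D F, C F, A G; total weight 5+1+1+3+5+4+15 = 34.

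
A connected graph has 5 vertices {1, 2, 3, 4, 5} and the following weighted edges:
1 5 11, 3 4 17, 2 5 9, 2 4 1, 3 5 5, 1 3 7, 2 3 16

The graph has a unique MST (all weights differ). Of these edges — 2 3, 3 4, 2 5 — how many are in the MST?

Kruskal's algorithm — process edges by increasing weight (ties by edge label):
2 4 (1): add — endpoints in different components.
3 5 (5): add — endpoints in different components.
1 3 (7): add — endpoints in different components.
2 5 (9): add — endpoints in different components.
MST edge set: {2 4, 3 5, 1 3, 2 5}.
Of the listed edges, {2 5} are in the MST → 1.

1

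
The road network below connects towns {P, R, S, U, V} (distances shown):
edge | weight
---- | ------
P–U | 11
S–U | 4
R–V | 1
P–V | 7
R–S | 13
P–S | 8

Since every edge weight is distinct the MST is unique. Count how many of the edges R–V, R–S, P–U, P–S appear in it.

Kruskal: consider edges lightest-first.
R–V (1): add — endpoints in different components.
S–U (4): add — endpoints in different components.
P–V (7): add — endpoints in different components.
P–S (8): add — endpoints in different components.
MST edge set: {R–V, S–U, P–V, P–S}.
Of the listed edges, {R–V, P–S} are in the MST → 2.

2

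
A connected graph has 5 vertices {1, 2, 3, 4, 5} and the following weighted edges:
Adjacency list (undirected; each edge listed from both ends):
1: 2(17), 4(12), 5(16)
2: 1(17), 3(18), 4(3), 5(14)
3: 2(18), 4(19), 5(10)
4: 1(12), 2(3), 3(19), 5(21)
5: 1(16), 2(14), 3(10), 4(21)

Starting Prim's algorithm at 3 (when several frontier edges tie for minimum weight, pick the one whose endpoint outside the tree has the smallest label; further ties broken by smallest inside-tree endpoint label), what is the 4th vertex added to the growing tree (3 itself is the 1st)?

Prim's algorithm from 3:
Step 1: cheapest edge leaving the tree is 3—5 (10); add 5.
Step 2: cheapest edge leaving the tree is 2—5 (14); add 2.
Step 3: cheapest edge leaving the tree is 2—4 (3); add 4.
Step 4: cheapest edge leaving the tree is 1—4 (12); add 1.
Vertex order: 3, 5, 2, 4, 1. The 4th vertex is 4.

4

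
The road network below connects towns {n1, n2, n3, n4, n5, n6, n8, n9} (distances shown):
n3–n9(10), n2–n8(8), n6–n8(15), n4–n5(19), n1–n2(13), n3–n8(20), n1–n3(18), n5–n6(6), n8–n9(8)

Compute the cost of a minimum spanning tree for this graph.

Sort edges by weight, then run Kruskal:
n5–n6 (6): add — endpoints in different components.
n2–n8 (8): add — endpoints in different components.
n8–n9 (8): add — endpoints in different components.
n3–n9 (10): add — endpoints in different components.
n1–n2 (13): add — endpoints in different components.
n6–n8 (15): add — endpoints in different components.
n1–n3 (18): skip — n1 and n3 already connected.
n4–n5 (19): add — endpoints in different components.
MST edges: n5–n6, n2–n8, n8–n9, n3–n9, n1–n2, n6–n8, n4–n5; total weight 6+8+8+10+13+15+19 = 79.

79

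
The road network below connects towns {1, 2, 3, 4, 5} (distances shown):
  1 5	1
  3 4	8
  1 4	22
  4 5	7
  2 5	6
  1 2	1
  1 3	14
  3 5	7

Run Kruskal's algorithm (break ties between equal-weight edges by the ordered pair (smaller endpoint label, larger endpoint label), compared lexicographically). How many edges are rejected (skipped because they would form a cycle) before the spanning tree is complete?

1

Sort edges by weight, then run Kruskal:
1 2 (1): add — endpoints in different components.
1 5 (1): add — endpoints in different components.
2 5 (6): skip — 2 and 5 already connected.
3 5 (7): add — endpoints in different components.
4 5 (7): add — endpoints in different components.
Edges rejected before the tree was complete: 1.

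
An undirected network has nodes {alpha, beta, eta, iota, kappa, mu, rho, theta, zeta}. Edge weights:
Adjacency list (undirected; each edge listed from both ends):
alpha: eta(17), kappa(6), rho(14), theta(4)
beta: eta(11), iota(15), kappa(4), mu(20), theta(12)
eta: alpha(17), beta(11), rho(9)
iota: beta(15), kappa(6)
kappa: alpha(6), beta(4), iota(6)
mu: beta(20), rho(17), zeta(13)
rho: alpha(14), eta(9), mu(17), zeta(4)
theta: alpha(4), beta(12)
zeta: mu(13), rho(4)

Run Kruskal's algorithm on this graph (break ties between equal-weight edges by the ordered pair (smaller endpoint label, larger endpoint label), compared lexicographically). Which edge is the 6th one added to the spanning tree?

Sort edges by weight, then run Kruskal:
alpha–theta (4): add — endpoints in different components.
beta–kappa (4): add — endpoints in different components.
rho–zeta (4): add — endpoints in different components.
alpha–kappa (6): add — endpoints in different components.
iota–kappa (6): add — endpoints in different components.
eta–rho (9): add — endpoints in different components.
beta–eta (11): add — endpoints in different components.
beta–theta (12): skip — beta and theta already connected.
mu–zeta (13): add — endpoints in different components.
The 6th edge added is eta–rho.

eta-rho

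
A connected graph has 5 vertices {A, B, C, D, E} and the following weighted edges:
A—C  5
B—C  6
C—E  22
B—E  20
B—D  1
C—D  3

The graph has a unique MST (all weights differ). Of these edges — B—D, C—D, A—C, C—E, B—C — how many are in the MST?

Kruskal: consider edges lightest-first.
B—D (1): add — endpoints in different components.
C—D (3): add — endpoints in different components.
A—C (5): add — endpoints in different components.
B—C (6): skip — B and C already connected.
B—E (20): add — endpoints in different components.
MST edge set: {B—D, C—D, A—C, B—E}.
Of the listed edges, {B—D, C—D, A—C} are in the MST → 3.

3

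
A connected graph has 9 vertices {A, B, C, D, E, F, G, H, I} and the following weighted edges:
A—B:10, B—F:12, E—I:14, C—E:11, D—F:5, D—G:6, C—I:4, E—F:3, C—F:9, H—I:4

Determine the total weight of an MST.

Prim, starting at D.
Step 1: frontier [D—F 5, D—G 6] → take D—F (5); add F.
Step 2: frontier [D—G 6, E—F 3, C—F 9, B—F 12] → take E—F (3); add E.
Step 3: frontier [D—G 6, C—E 11, E—I 14, C—F 9, B—F 12] → take D—G (6); add G.
Step 4: frontier [C—E 11, E—I 14, C—F 9, B—F 12] → take C—F (9); add C.
Step 5: frontier [C—I 4, E—I 14, B—F 12] → take C—I (4); add I.
Step 6: frontier [B—F 12, H—I 4] → take H—I (4); add H.
Step 7: frontier [B—F 12] → take B—F (12); add B.
Step 8: frontier [A—B 10] → take A—B (10); add A.
MST edges: D—F, E—F, D—G, C—F, C—I, H—I, B—F, A—B; total weight 5+3+6+9+4+4+12+10 = 53.

53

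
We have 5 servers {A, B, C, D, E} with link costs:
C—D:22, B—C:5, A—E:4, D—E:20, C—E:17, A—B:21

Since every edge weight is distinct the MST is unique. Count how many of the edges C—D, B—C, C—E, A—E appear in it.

3

Kruskal: consider edges lightest-first.
A—E (4): add. Components now {A,E} {B} {C} {D}
B—C (5): add. Components now {A,E} {B,C} {D}
C—E (17): add. Components now {A,B,C,E} {D}
D—E (20): add. Components now {A,B,C,D,E}
MST edge set: {A—E, B—C, C—E, D—E}.
Of the listed edges, {B—C, C—E, A—E} are in the MST → 3.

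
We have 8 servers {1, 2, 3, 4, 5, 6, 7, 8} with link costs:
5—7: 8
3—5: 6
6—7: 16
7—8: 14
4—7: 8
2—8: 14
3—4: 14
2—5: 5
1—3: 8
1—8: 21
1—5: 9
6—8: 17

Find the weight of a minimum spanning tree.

Grow the tree from 8 using Prim:
Step 1: frontier [2—8 14, 7—8 14, 6—8 17, 1—8 21] → take 2—8 (14); add 2.
Step 2: frontier [2—5 5, 7—8 14, 6—8 17, 1—8 21] → take 2—5 (5); add 5.
Step 3: frontier [3—5 6, 5—7 8, 1—5 9, 7—8 14, 6—8 17, 1—8 21] → take 3—5 (6); add 3.
Step 4: frontier [1—3 8, 3—4 14, 5—7 8, 1—5 9, 7—8 14, 6—8 17, 1—8 21] → take 1—3 (8); add 1.
Step 5: frontier [3—4 14, 5—7 8, 7—8 14, 6—8 17] → take 5—7 (8); add 7.
Step 6: frontier [3—4 14, 4—7 8, 6—7 16, 6—8 17] → take 4—7 (8); add 4.
Step 7: frontier [6—7 16, 6—8 17] → take 6—7 (16); add 6.
MST edges: 2—8, 2—5, 3—5, 1—3, 5—7, 4—7, 6—7; total weight 14+5+6+8+8+8+16 = 65.

65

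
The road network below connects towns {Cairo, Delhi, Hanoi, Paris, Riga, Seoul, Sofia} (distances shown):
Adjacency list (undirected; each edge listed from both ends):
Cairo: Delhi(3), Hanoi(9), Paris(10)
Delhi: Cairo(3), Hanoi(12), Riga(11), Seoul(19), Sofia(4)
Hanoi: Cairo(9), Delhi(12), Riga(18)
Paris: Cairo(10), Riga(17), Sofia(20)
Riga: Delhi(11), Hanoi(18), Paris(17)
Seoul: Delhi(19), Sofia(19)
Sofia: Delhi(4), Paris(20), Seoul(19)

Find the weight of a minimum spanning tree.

Prim's algorithm from Hanoi:
Step 1: frontier [Cairo-Hanoi 9, Delhi-Hanoi 12, Hanoi-Riga 18] → take Cairo-Hanoi (9); add Cairo.
Step 2: frontier [Cairo-Delhi 3, Cairo-Paris 10, Delhi-Hanoi 12, Hanoi-Riga 18] → take Cairo-Delhi (3); add Delhi.
Step 3: frontier [Cairo-Paris 10, Delhi-Sofia 4, Delhi-Riga 11, Delhi-Seoul 19, Hanoi-Riga 18] → take Delhi-Sofia (4); add Sofia.
Step 4: frontier [Cairo-Paris 10, Delhi-Riga 11, Delhi-Seoul 19, Hanoi-Riga 18, Seoul-Sofia 19, Paris-Sofia 20] → take Cairo-Paris (10); add Paris.
Step 5: frontier [Delhi-Riga 11, Delhi-Seoul 19, Hanoi-Riga 18, Paris-Riga 17, Seoul-Sofia 19] → take Delhi-Riga (11); add Riga.
Step 6: frontier [Delhi-Seoul 19, Seoul-Sofia 19] → take Delhi-Seoul (19); add Seoul.
MST edges: Cairo-Hanoi, Cairo-Delhi, Delhi-Sofia, Cairo-Paris, Delhi-Riga, Delhi-Seoul; total weight 9+3+4+10+11+19 = 56.

56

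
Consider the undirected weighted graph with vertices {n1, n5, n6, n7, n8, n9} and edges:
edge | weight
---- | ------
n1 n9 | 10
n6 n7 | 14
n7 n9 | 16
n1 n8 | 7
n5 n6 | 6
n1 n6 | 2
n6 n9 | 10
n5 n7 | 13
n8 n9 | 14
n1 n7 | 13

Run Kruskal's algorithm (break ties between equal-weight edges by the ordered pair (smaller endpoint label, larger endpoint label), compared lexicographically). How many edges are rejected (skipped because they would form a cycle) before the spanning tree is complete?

1

Sort edges by weight, then run Kruskal:
n1 n6 (2): add — endpoints in different components.
n5 n6 (6): add — endpoints in different components.
n1 n8 (7): add — endpoints in different components.
n1 n9 (10): add — endpoints in different components.
n6 n9 (10): skip — n9 and n6 already connected.
n1 n7 (13): add — endpoints in different components.
Edges rejected before the tree was complete: 1.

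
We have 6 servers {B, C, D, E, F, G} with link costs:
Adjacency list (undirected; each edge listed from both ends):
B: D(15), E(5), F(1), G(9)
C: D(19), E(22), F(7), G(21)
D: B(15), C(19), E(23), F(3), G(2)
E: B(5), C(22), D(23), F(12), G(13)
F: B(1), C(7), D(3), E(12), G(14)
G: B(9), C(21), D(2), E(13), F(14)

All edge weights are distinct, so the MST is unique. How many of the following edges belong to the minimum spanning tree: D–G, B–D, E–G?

1

Kruskal: consider edges lightest-first.
B–F (1): add. Components now {B,F} {C} {D} {E} {G}
D–G (2): add. Components now {B,F} {C} {D,G} {E}
D–F (3): add. Components now {B,D,F,G} {C} {E}
B–E (5): add. Components now {B,D,E,F,G} {C}
C–F (7): add. Components now {B,C,D,E,F,G}
MST edge set: {B–F, D–G, D–F, B–E, C–F}.
Of the listed edges, {D–G} are in the MST → 1.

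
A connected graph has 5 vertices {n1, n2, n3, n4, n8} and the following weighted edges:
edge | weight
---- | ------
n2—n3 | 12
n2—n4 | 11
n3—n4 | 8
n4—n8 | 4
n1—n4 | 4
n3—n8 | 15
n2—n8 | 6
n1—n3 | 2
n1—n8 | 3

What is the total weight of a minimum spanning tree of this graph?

Prim's algorithm from n3:
Step 1: cheapest edge leaving the tree is n1—n3 (2); add n1.
Step 2: cheapest edge leaving the tree is n1—n8 (3); add n8.
Step 3: cheapest edge leaving the tree is n1—n4 (4); add n4.
Step 4: cheapest edge leaving the tree is n2—n8 (6); add n2.
MST edges: n1—n3, n1—n8, n1—n4, n2—n8; total weight 2+3+4+6 = 15.

15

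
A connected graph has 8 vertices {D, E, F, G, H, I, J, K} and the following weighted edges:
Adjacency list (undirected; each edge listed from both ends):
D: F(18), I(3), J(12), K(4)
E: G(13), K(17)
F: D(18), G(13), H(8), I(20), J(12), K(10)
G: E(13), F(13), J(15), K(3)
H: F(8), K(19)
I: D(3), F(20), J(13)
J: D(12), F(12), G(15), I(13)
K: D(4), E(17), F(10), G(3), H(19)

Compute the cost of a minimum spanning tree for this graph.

53

Kruskal: consider edges lightest-first.
D—I (3): add — endpoints in different components.
G—K (3): add — endpoints in different components.
D—K (4): add — endpoints in different components.
F—H (8): add — endpoints in different components.
F—K (10): add — endpoints in different components.
D—J (12): add — endpoints in different components.
F—J (12): skip — F and J already connected.
E—G (13): add — endpoints in different components.
MST edges: D—I, G—K, D—K, F—H, F—K, D—J, E—G; total weight 3+3+4+8+10+12+13 = 53.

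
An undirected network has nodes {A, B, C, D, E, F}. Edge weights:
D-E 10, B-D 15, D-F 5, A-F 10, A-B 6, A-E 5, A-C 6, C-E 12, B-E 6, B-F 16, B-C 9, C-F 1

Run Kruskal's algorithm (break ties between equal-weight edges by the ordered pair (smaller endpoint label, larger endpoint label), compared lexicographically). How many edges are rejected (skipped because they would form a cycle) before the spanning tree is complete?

0

Sort edges by weight, then run Kruskal:
C-F (1): add. Components now {A} {B} {C,F} {D} {E}
A-E (5): add. Components now {A,E} {B} {C,F} {D}
D-F (5): add. Components now {A,E} {B} {C,D,F}
A-B (6): add. Components now {A,B,E} {C,D,F}
A-C (6): add. Components now {A,B,C,D,E,F}
Edges rejected before the tree was complete: 0.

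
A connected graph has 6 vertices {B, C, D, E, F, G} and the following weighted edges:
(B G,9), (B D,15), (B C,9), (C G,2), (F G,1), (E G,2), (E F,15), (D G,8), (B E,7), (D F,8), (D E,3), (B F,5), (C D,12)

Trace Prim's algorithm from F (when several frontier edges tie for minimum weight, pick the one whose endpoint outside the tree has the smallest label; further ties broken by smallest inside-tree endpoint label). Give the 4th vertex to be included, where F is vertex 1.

E

Grow the tree from F using Prim:
Step 1: cheapest edge leaving the tree is F G (1); add G.
Step 2: cheapest edge leaving the tree is C G (2); add C.
Step 3: cheapest edge leaving the tree is E G (2); add E.
Step 4: cheapest edge leaving the tree is D E (3); add D.
Step 5: cheapest edge leaving the tree is B F (5); add B.
Vertex order: F, G, C, E, D, B. The 4th vertex is E.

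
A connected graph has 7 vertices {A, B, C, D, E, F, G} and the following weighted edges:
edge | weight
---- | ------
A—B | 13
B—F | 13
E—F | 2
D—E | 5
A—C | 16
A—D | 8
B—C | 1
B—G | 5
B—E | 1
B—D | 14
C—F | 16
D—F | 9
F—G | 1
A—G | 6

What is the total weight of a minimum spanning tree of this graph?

Kruskal's algorithm — process edges by increasing weight (ties by edge label):
B—C (1): add. Components now {A} {B,C} {D} {E} {F} {G}
B—E (1): add. Components now {A} {B,C,E} {D} {F} {G}
F—G (1): add. Components now {A} {B,C,E} {D} {F,G}
E—F (2): add. Components now {A} {B,C,E,F,G} {D}
B—G (5): skip — B and G already connected.
D—E (5): add. Components now {A} {B,C,D,E,F,G}
A—G (6): add. Components now {A,B,C,D,E,F,G}
MST edges: B—C, B—E, F—G, E—F, D—E, A—G; total weight 1+1+1+2+5+6 = 16.

16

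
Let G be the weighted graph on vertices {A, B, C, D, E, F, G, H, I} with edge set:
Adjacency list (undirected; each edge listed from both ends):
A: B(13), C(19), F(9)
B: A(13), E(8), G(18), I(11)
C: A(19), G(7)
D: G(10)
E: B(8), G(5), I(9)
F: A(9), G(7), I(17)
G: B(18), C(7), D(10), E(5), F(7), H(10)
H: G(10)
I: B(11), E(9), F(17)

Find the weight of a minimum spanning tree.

Prim, starting at D.
Step 1: cheapest edge leaving the tree is D–G (10); add G.
Step 2: cheapest edge leaving the tree is E–G (5); add E.
Step 3: cheapest edge leaving the tree is C–G (7); add C.
Step 4: cheapest edge leaving the tree is F–G (7); add F.
Step 5: cheapest edge leaving the tree is B–E (8); add B.
Step 6: cheapest edge leaving the tree is A–F (9); add A.
Step 7: cheapest edge leaving the tree is E–I (9); add I.
Step 8: cheapest edge leaving the tree is G–H (10); add H.
MST edges: D–G, E–G, C–G, F–G, B–E, A–F, E–I, G–H; total weight 10+5+7+7+8+9+9+10 = 65.

65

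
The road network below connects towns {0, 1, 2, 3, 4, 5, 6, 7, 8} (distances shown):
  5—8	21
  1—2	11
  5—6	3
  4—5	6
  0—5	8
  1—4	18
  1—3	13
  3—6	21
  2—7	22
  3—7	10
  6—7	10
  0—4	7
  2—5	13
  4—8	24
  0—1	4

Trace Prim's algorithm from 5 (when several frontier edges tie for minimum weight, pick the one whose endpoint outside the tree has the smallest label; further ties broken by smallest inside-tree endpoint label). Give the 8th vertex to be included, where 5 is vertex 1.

2

Grow the tree from 5 using Prim:
Step 1: cheapest edge leaving the tree is 5—6 (3); add 6.
Step 2: cheapest edge leaving the tree is 4—5 (6); add 4.
Step 3: cheapest edge leaving the tree is 0—4 (7); add 0.
Step 4: cheapest edge leaving the tree is 0—1 (4); add 1.
Step 5: cheapest edge leaving the tree is 6—7 (10); add 7.
Step 6: cheapest edge leaving the tree is 3—7 (10); add 3.
Step 7: cheapest edge leaving the tree is 1—2 (11); add 2.
Step 8: cheapest edge leaving the tree is 5—8 (21); add 8.
Vertex order: 5, 6, 4, 0, 1, 7, 3, 2, 8. The 8th vertex is 2.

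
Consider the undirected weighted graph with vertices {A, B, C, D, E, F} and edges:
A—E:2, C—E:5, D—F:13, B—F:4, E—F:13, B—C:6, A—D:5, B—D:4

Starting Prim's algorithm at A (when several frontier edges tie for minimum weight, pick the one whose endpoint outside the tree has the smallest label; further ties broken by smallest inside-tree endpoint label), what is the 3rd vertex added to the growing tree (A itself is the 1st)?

C

Prim's algorithm from A:
Step 1: frontier [A—E 2, A—D 5] → take A—E (2); add E.
Step 2: frontier [A—D 5, C—E 5, E—F 13] → take C—E (5); add C.
Step 3: frontier [A—D 5, B—C 6, E—F 13] → take A—D (5); add D.
Step 4: frontier [B—C 6, B—D 4, D—F 13, E—F 13] → take B—D (4); add B.
Step 5: frontier [B—F 4, D—F 13, E—F 13] → take B—F (4); add F.
Vertex order: A, E, C, D, B, F. The 3rd vertex is C.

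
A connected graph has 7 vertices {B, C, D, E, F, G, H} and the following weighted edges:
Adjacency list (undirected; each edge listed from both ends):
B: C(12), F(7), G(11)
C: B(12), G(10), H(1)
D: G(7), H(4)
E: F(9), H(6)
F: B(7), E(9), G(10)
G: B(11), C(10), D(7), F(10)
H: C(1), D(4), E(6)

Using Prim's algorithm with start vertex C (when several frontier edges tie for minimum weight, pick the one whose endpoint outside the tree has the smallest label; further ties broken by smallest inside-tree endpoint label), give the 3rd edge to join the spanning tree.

Prim's algorithm from C:
Step 1: cheapest edge leaving the tree is C-H (1); add H.
Step 2: cheapest edge leaving the tree is D-H (4); add D.
Step 3: cheapest edge leaving the tree is E-H (6); add E.
Step 4: cheapest edge leaving the tree is D-G (7); add G.
Step 5: cheapest edge leaving the tree is E-F (9); add F.
Step 6: cheapest edge leaving the tree is B-F (7); add B.
The 3rd edge added is E-H.

E-H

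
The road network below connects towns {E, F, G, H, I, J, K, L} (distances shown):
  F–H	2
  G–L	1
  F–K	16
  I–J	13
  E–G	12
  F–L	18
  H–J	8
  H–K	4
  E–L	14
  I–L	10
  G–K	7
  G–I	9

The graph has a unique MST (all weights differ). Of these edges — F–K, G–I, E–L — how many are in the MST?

Kruskal: consider edges lightest-first.
G–L (1): add — endpoints in different components.
F–H (2): add — endpoints in different components.
H–K (4): add — endpoints in different components.
G–K (7): add — endpoints in different components.
H–J (8): add — endpoints in different components.
G–I (9): add — endpoints in different components.
I–L (10): skip — I and L already connected.
E–G (12): add — endpoints in different components.
MST edge set: {G–L, F–H, H–K, G–K, H–J, G–I, E–G}.
Of the listed edges, {G–I} are in the MST → 1.

1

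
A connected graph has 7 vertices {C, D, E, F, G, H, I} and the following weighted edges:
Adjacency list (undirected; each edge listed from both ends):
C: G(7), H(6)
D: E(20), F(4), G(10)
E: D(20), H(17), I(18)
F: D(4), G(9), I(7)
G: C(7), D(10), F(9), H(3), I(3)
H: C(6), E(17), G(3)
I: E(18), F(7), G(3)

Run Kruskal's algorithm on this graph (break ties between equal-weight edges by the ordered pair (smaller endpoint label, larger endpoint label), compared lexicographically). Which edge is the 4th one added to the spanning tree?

Sort edges by weight, then run Kruskal:
G—H (3): add. Components now {C} {D} {E} {F} {G,H} {I}
G—I (3): add. Components now {C} {D} {E} {F} {G,H,I}
D—F (4): add. Components now {C} {D,F} {E} {G,H,I}
C—H (6): add. Components now {C,G,H,I} {D,F} {E}
C—G (7): skip — C and G already connected.
F—I (7): add. Components now {C,D,F,G,H,I} {E}
F—G (9): skip — F and G already connected.
D—G (10): skip — D and G already connected.
E—H (17): add. Components now {C,D,E,F,G,H,I}
The 4th edge added is C—H.

C-H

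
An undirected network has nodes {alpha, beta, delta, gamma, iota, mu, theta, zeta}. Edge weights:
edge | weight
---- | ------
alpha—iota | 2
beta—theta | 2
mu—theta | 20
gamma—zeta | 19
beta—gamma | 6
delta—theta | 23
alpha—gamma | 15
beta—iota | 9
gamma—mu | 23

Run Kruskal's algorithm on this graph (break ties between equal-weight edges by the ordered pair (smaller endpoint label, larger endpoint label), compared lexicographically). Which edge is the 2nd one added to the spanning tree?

Sort edges by weight, then run Kruskal:
alpha—iota (2): add — endpoints in different components.
beta—theta (2): add — endpoints in different components.
beta—gamma (6): add — endpoints in different components.
beta—iota (9): add — endpoints in different components.
alpha—gamma (15): skip — gamma and alpha already connected.
gamma—zeta (19): add — endpoints in different components.
mu—theta (20): add — endpoints in different components.
delta—theta (23): add — endpoints in different components.
The 2nd edge added is beta—theta.

beta-theta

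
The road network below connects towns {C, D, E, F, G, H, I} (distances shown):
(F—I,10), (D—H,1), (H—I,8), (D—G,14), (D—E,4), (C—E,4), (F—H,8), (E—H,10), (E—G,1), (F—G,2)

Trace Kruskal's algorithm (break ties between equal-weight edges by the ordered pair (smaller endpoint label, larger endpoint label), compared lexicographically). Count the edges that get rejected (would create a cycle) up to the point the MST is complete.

1

Kruskal: consider edges lightest-first.
D—H (1): add — endpoints in different components.
E—G (1): add — endpoints in different components.
F—G (2): add — endpoints in different components.
C—E (4): add — endpoints in different components.
D—E (4): add — endpoints in different components.
F—H (8): skip — F and H already connected.
H—I (8): add — endpoints in different components.
Edges rejected before the tree was complete: 1.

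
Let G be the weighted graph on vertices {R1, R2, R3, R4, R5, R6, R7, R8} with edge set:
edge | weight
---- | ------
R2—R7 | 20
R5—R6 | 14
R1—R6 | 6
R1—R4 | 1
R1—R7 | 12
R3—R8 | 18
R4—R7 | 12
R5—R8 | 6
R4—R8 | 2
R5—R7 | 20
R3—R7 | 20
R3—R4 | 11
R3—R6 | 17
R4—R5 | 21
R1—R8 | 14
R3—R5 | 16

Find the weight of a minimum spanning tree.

58

Prim's algorithm from R4:
Step 1: cheapest edge leaving the tree is R1—R4 (1); add R1.
Step 2: cheapest edge leaving the tree is R4—R8 (2); add R8.
Step 3: cheapest edge leaving the tree is R5—R8 (6); add R5.
Step 4: cheapest edge leaving the tree is R1—R6 (6); add R6.
Step 5: cheapest edge leaving the tree is R3—R4 (11); add R3.
Step 6: cheapest edge leaving the tree is R1—R7 (12); add R7.
Step 7: cheapest edge leaving the tree is R2—R7 (20); add R2.
MST edges: R1—R4, R4—R8, R5—R8, R1—R6, R3—R4, R1—R7, R2—R7; total weight 1+2+6+6+11+12+20 = 58.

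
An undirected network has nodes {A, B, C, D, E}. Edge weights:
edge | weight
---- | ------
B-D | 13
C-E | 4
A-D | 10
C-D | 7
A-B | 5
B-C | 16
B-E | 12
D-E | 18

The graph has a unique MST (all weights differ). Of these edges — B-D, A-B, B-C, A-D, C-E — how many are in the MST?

Kruskal's algorithm — process edges by increasing weight (ties by edge label):
C-E (4): add. Components now {A} {B} {C,E} {D}
A-B (5): add. Components now {A,B} {C,E} {D}
C-D (7): add. Components now {A,B} {C,D,E}
A-D (10): add. Components now {A,B,C,D,E}
MST edge set: {C-E, A-B, C-D, A-D}.
Of the listed edges, {A-B, A-D, C-E} are in the MST → 3.

3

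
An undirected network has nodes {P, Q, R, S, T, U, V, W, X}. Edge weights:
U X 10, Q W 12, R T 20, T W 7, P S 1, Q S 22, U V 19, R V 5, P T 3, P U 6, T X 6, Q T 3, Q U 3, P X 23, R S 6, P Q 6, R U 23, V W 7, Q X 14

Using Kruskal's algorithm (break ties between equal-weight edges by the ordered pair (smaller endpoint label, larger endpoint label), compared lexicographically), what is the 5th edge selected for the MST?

R-V

Kruskal's algorithm — process edges by increasing weight (ties by edge label):
P S (1): add — endpoints in different components.
P T (3): add — endpoints in different components.
Q T (3): add — endpoints in different components.
Q U (3): add — endpoints in different components.
R V (5): add — endpoints in different components.
P Q (6): skip — P and Q already connected.
P U (6): skip — U and P already connected.
R S (6): add — endpoints in different components.
T X (6): add — endpoints in different components.
T W (7): add — endpoints in different components.
The 5th edge added is R V.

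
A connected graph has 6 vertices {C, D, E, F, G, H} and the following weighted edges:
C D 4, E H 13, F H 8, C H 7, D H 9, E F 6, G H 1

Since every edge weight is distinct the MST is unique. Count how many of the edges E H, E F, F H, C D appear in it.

3

Kruskal: consider edges lightest-first.
G H (1): add — endpoints in different components.
C D (4): add — endpoints in different components.
E F (6): add — endpoints in different components.
C H (7): add — endpoints in different components.
F H (8): add — endpoints in different components.
MST edge set: {G H, C D, E F, C H, F H}.
Of the listed edges, {E F, F H, C D} are in the MST → 3.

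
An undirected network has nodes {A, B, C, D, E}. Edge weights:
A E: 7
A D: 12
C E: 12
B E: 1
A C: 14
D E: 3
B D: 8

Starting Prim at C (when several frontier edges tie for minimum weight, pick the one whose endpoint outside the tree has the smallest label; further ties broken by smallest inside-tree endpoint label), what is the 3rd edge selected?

Prim, starting at C.
Step 1: cheapest edge leaving the tree is C E (12); add E.
Step 2: cheapest edge leaving the tree is B E (1); add B.
Step 3: cheapest edge leaving the tree is D E (3); add D.
Step 4: cheapest edge leaving the tree is A E (7); add A.
The 3rd edge added is D E.

D-E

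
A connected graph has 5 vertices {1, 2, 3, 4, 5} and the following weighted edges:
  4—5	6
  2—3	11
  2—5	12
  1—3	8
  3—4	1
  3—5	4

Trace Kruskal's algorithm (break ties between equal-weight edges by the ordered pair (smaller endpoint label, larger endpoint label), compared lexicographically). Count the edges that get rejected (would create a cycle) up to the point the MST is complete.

1

Sort edges by weight, then run Kruskal:
3—4 (1): add. Components now {1} {2} {3,4} {5}
3—5 (4): add. Components now {1} {2} {3,4,5}
4—5 (6): skip — 4 and 5 already connected.
1—3 (8): add. Components now {1,3,4,5} {2}
2—3 (11): add. Components now {1,2,3,4,5}
Edges rejected before the tree was complete: 1.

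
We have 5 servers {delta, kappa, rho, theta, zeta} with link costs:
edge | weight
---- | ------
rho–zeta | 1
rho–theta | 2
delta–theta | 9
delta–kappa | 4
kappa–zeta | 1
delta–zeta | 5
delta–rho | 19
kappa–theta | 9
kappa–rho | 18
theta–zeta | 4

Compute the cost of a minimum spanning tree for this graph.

8

Grow the tree from rho using Prim:
Step 1: cheapest edge leaving the tree is rho–zeta (1); add zeta.
Step 2: cheapest edge leaving the tree is kappa–zeta (1); add kappa.
Step 3: cheapest edge leaving the tree is rho–theta (2); add theta.
Step 4: cheapest edge leaving the tree is delta–kappa (4); add delta.
MST edges: rho–zeta, kappa–zeta, rho–theta, delta–kappa; total weight 1+1+2+4 = 8.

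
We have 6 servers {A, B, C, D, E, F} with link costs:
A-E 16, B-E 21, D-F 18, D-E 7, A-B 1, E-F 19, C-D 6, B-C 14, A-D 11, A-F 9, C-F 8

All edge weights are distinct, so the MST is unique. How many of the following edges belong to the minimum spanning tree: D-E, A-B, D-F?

2

Kruskal: consider edges lightest-first.
A-B (1): add — endpoints in different components.
C-D (6): add — endpoints in different components.
D-E (7): add — endpoints in different components.
C-F (8): add — endpoints in different components.
A-F (9): add — endpoints in different components.
MST edge set: {A-B, C-D, D-E, C-F, A-F}.
Of the listed edges, {D-E, A-B} are in the MST → 2.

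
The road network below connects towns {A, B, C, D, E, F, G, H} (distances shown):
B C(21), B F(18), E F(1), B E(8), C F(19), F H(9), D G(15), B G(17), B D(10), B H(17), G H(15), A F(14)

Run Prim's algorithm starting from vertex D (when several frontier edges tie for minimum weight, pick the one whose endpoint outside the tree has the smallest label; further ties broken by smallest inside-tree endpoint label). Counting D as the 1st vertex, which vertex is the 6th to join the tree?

Prim, starting at D.
Step 1: frontier [B D 10, D G 15] → take B D (10); add B.
Step 2: frontier [B E 8, B G 17, B H 17, B F 18, B C 21, D G 15] → take B E (8); add E.
Step 3: frontier [B G 17, B H 17, B F 18, B C 21, D G 15, E F 1] → take E F (1); add F.
Step 4: frontier [B G 17, B H 17, B C 21, D G 15, F H 9, A F 14, C F 19] → take F H (9); add H.
Step 5: frontier [B G 17, B C 21, D G 15, A F 14, C F 19, G H 15] → take A F (14); add A.
Step 6: frontier [B G 17, B C 21, D G 15, C F 19, G H 15] → take D G (15); add G.
Step 7: frontier [B C 21, C F 19] → take C F (19); add C.
Vertex order: D, B, E, F, H, A, G, C. The 6th vertex is A.

A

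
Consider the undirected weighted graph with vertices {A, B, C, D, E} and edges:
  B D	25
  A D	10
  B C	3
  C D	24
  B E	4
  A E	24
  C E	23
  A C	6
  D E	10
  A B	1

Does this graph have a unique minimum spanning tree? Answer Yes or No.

Sort edges by weight, then run Kruskal:
A B (1): add — endpoints in different components.
B C (3): add — endpoints in different components.
B E (4): add — endpoints in different components.
A C (6): skip — A and C already connected.
A D (10): add — endpoints in different components.
Non-tree edge D E has weight 10, equal to the heaviest edge on its tree cycle — swapping gives another MST of the same weight. Not unique.

No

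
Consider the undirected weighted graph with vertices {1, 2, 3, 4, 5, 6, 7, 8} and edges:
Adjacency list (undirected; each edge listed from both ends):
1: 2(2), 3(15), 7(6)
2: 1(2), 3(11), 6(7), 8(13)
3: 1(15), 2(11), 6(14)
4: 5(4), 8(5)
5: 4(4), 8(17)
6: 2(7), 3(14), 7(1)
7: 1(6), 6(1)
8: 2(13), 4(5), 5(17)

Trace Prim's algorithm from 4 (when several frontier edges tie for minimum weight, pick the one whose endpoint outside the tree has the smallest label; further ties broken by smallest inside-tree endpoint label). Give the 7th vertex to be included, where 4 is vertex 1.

6

Grow the tree from 4 using Prim:
Step 1: cheapest edge leaving the tree is 4—5 (4); add 5.
Step 2: cheapest edge leaving the tree is 4—8 (5); add 8.
Step 3: cheapest edge leaving the tree is 2—8 (13); add 2.
Step 4: cheapest edge leaving the tree is 1—2 (2); add 1.
Step 5: cheapest edge leaving the tree is 1—7 (6); add 7.
Step 6: cheapest edge leaving the tree is 6—7 (1); add 6.
Step 7: cheapest edge leaving the tree is 2—3 (11); add 3.
Vertex order: 4, 5, 8, 2, 1, 7, 6, 3. The 7th vertex is 6.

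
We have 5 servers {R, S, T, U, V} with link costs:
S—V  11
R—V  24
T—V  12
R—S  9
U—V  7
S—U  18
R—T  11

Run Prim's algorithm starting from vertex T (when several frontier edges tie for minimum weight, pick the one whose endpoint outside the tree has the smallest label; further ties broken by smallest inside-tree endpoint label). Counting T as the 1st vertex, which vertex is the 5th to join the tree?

Grow the tree from T using Prim:
Step 1: cheapest edge leaving the tree is R—T (11); add R.
Step 2: cheapest edge leaving the tree is R—S (9); add S.
Step 3: cheapest edge leaving the tree is S—V (11); add V.
Step 4: cheapest edge leaving the tree is U—V (7); add U.
Vertex order: T, R, S, V, U. The 5th vertex is U.

U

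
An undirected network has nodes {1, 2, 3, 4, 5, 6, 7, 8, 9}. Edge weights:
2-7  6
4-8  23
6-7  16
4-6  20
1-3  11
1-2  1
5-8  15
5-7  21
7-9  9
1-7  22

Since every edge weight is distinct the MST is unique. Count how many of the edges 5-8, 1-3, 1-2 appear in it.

Kruskal: consider edges lightest-first.
1-2 (1): add — endpoints in different components.
2-7 (6): add — endpoints in different components.
7-9 (9): add — endpoints in different components.
1-3 (11): add — endpoints in different components.
5-8 (15): add — endpoints in different components.
6-7 (16): add — endpoints in different components.
4-6 (20): add — endpoints in different components.
5-7 (21): add — endpoints in different components.
MST edge set: {1-2, 2-7, 7-9, 1-3, 5-8, 6-7, 4-6, 5-7}.
Of the listed edges, {5-8, 1-3, 1-2} are in the MST → 3.

3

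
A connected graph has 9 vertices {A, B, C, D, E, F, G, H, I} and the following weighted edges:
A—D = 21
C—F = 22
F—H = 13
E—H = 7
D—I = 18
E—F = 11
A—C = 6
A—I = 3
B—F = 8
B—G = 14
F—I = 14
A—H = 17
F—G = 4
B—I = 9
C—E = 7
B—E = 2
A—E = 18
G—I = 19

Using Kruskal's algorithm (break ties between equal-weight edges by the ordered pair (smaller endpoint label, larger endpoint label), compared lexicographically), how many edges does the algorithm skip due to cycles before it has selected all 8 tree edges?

7

Kruskal: consider edges lightest-first.
B—E (2): add — endpoints in different components.
A—I (3): add — endpoints in different components.
F—G (4): add — endpoints in different components.
A—C (6): add — endpoints in different components.
C—E (7): add — endpoints in different components.
E—H (7): add — endpoints in different components.
B—F (8): add — endpoints in different components.
B—I (9): skip — B and I already connected.
E—F (11): skip — E and F already connected.
F—H (13): skip — F and H already connected.
B—G (14): skip — B and G already connected.
F—I (14): skip — F and I already connected.
A—H (17): skip — A and H already connected.
A—E (18): skip — A and E already connected.
D—I (18): add — endpoints in different components.
Edges rejected before the tree was complete: 7.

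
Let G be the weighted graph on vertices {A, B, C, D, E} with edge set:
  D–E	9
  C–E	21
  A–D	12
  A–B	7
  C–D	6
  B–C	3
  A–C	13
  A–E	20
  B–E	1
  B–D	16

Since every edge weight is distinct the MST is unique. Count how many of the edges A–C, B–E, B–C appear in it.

Kruskal's algorithm — process edges by increasing weight (ties by edge label):
B–E (1): add — endpoints in different components.
B–C (3): add — endpoints in different components.
C–D (6): add — endpoints in different components.
A–B (7): add — endpoints in different components.
MST edge set: {B–E, B–C, C–D, A–B}.
Of the listed edges, {B–E, B–C} are in the MST → 2.

2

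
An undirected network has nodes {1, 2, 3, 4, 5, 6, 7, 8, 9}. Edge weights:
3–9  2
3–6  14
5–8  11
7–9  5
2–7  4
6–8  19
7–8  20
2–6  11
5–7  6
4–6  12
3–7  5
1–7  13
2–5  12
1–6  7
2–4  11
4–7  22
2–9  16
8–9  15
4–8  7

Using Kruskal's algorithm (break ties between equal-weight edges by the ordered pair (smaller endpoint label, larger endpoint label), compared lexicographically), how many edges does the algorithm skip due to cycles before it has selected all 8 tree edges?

Kruskal: consider edges lightest-first.
3–9 (2): add — endpoints in different components.
2–7 (4): add — endpoints in different components.
3–7 (5): add — endpoints in different components.
7–9 (5): skip — 7 and 9 already connected.
5–7 (6): add — endpoints in different components.
1–6 (7): add — endpoints in different components.
4–8 (7): add — endpoints in different components.
2–4 (11): add — endpoints in different components.
2–6 (11): add — endpoints in different components.
Edges rejected before the tree was complete: 1.

1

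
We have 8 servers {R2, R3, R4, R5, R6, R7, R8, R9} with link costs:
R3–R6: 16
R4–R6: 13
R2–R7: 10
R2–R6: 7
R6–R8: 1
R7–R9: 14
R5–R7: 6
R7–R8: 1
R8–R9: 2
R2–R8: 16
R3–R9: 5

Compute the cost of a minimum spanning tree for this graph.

35

Kruskal's algorithm — process edges by increasing weight (ties by edge label):
R6–R8 (1): add — endpoints in different components.
R7–R8 (1): add — endpoints in different components.
R8–R9 (2): add — endpoints in different components.
R3–R9 (5): add — endpoints in different components.
R5–R7 (6): add — endpoints in different components.
R2–R6 (7): add — endpoints in different components.
R2–R7 (10): skip — R2 and R7 already connected.
R4–R6 (13): add — endpoints in different components.
MST edges: R6–R8, R7–R8, R8–R9, R3–R9, R5–R7, R2–R6, R4–R6; total weight 1+1+2+5+6+7+13 = 35.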